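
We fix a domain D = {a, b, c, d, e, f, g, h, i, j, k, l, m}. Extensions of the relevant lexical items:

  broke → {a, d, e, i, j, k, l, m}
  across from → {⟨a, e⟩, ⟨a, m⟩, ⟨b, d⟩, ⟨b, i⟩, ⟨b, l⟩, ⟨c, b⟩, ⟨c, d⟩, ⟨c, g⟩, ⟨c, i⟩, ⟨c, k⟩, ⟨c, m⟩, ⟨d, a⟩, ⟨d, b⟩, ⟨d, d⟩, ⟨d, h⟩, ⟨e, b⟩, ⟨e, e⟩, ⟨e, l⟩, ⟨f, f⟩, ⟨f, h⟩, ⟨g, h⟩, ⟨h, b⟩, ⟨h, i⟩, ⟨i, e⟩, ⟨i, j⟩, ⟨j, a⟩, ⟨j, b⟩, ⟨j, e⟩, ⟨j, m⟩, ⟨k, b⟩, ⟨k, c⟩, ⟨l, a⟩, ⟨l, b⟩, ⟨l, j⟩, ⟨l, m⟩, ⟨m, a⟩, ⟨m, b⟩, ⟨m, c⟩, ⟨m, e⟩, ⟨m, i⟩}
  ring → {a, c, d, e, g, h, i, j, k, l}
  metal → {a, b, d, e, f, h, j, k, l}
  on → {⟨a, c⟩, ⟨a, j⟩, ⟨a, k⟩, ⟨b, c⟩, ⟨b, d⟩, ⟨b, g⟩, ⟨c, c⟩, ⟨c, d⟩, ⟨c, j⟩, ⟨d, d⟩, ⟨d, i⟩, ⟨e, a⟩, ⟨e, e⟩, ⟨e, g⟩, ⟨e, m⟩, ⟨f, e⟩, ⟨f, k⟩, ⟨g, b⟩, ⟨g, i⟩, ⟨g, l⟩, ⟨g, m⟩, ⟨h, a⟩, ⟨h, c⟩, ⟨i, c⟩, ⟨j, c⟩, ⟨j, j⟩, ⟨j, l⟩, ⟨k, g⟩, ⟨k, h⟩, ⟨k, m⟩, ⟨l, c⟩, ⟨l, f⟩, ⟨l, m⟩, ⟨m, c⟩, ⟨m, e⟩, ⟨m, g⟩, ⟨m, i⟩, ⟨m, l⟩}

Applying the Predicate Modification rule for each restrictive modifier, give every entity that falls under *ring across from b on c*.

⟦across from b⟧ = {x : ⟨x, b⟩ ∈ ⟦across from⟧} = {c, d, e, h, j, k, l, m}
⟦on c⟧ = {x : ⟨x, c⟩ ∈ ⟦on⟧} = {a, b, c, h, i, j, l, m}
⟦ring⟧ = {a, c, d, e, g, h, i, j, k, l}
… ∩ ⟦across from b⟧ = {a, c, d, e, g, h, i, j, k, l} ∩ {c, d, e, h, j, k, l, m} = {c, d, e, h, j, k, l}
… ∩ ⟦on c⟧ = {c, d, e, h, j, k, l} ∩ {a, b, c, h, i, j, l, m} = {c, h, j, l}
So ⟦ring across from b on c⟧ = {c, h, j, l}.

{c, h, j, l}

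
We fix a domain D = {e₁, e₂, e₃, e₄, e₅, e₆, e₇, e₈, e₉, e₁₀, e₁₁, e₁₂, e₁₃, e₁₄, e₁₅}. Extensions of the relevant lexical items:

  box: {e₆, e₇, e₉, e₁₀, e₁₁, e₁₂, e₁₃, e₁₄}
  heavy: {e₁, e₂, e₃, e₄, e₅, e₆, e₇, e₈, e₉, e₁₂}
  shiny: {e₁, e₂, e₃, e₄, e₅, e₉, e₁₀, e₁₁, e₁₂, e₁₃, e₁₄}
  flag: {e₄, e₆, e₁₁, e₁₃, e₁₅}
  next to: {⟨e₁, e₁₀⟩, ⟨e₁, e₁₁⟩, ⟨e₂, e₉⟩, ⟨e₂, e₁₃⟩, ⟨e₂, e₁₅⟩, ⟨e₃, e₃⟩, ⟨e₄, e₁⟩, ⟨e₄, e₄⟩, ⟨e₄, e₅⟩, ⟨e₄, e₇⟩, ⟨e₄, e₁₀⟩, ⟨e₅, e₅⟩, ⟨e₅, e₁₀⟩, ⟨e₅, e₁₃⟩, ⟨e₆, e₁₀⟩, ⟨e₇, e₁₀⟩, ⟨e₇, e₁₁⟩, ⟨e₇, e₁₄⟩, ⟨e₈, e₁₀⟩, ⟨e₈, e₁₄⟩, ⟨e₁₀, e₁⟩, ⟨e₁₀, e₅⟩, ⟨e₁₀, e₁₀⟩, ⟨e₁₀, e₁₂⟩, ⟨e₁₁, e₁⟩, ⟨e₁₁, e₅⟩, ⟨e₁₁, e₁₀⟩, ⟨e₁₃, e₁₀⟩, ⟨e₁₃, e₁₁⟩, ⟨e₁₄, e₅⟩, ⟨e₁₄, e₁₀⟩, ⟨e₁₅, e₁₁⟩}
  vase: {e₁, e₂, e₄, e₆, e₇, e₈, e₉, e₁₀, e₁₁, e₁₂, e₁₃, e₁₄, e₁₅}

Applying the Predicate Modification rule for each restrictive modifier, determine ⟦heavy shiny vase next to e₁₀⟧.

⟦next to e₁₀⟧ = {x : ⟨x, e₁₀⟩ ∈ ⟦next to⟧} = {e₁, e₄, e₅, e₆, e₇, e₈, e₁₀, e₁₁, e₁₃, e₁₄}
⟦vase⟧ = {e₁, e₂, e₄, e₆, e₇, e₈, e₉, e₁₀, e₁₁, e₁₂, e₁₃, e₁₄, e₁₅}
… ∩ ⟦next to e₁₀⟧ = {e₁, e₂, e₄, e₆, e₇, e₈, e₉, e₁₀, e₁₁, e₁₂, e₁₃, e₁₄, e₁₅} ∩ {e₁, e₄, e₅, e₆, e₇, e₈, e₁₀, e₁₁, e₁₃, e₁₄} = {e₁, e₄, e₆, e₇, e₈, e₁₀, e₁₁, e₁₃, e₁₄}
… ∩ ⟦heavy⟧ = {e₁, e₄, e₆, e₇, e₈, e₁₀, e₁₁, e₁₃, e₁₄} ∩ {e₁, e₂, e₃, e₄, e₅, e₆, e₇, e₈, e₉, e₁₂} = {e₁, e₄, e₆, e₇, e₈}
… ∩ ⟦shiny⟧ = {e₁, e₄, e₆, e₇, e₈} ∩ {e₁, e₂, e₃, e₄, e₅, e₉, e₁₀, e₁₁, e₁₂, e₁₃, e₁₄} = {e₁, e₄}
So ⟦heavy shiny vase next to e₁₀⟧ = {e₁, e₄}.

{e₁, e₄}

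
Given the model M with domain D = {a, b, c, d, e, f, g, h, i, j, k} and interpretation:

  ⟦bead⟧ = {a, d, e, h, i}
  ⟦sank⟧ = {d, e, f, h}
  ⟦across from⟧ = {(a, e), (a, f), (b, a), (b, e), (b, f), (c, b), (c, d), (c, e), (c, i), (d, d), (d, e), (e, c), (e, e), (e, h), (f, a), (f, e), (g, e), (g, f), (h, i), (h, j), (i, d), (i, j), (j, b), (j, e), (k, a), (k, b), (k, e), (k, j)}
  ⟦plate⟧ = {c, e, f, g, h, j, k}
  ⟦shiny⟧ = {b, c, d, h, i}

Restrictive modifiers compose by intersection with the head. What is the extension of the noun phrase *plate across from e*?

⟦across from e⟧ = {x : ⟨x, e⟩ ∈ ⟦across from⟧} = {a, b, c, d, e, f, g, j, k}
⟦plate⟧ = {c, e, f, g, h, j, k}
… ∩ ⟦across from e⟧ = {c, e, f, g, h, j, k} ∩ {a, b, c, d, e, f, g, j, k} = {c, e, f, g, j, k}
So ⟦plate across from e⟧ = {c, e, f, g, j, k}.

{c, e, f, g, j, k}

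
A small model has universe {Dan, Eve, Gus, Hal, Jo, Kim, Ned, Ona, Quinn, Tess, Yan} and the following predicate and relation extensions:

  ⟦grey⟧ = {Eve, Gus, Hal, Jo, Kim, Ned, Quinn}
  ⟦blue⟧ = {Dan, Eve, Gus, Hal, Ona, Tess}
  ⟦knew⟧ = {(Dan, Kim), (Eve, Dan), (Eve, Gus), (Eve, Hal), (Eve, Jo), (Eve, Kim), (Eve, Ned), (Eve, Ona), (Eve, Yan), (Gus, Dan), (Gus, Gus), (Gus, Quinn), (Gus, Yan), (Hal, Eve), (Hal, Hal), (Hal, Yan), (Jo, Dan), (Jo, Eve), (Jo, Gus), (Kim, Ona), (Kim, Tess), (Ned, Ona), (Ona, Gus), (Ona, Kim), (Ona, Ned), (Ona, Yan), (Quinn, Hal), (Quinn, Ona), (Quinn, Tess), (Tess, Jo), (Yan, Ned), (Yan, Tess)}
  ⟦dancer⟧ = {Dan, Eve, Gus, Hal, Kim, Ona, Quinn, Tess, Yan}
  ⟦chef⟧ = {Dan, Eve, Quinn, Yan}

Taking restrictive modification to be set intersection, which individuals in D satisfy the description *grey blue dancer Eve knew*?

⟦Eve knew⟧ = {x : ⟨Eve, x⟩ ∈ ⟦knew⟧} = {Dan, Gus, Hal, Jo, Kim, Ned, Ona, Yan}
⟦dancer⟧ = {Dan, Eve, Gus, Hal, Kim, Ona, Quinn, Tess, Yan}
… ∩ ⟦Eve knew⟧ = {Dan, Eve, Gus, Hal, Kim, Ona, Quinn, Tess, Yan} ∩ {Dan, Gus, Hal, Jo, Kim, Ned, Ona, Yan} = {Dan, Gus, Hal, Kim, Ona, Yan}
… ∩ ⟦grey⟧ = {Dan, Gus, Hal, Kim, Ona, Yan} ∩ {Eve, Gus, Hal, Jo, Kim, Ned, Quinn} = {Gus, Hal, Kim}
… ∩ ⟦blue⟧ = {Gus, Hal, Kim} ∩ {Dan, Eve, Gus, Hal, Ona, Tess} = {Gus, Hal}
So ⟦grey blue dancer Eve knew⟧ = {Gus, Hal}.

{Gus, Hal}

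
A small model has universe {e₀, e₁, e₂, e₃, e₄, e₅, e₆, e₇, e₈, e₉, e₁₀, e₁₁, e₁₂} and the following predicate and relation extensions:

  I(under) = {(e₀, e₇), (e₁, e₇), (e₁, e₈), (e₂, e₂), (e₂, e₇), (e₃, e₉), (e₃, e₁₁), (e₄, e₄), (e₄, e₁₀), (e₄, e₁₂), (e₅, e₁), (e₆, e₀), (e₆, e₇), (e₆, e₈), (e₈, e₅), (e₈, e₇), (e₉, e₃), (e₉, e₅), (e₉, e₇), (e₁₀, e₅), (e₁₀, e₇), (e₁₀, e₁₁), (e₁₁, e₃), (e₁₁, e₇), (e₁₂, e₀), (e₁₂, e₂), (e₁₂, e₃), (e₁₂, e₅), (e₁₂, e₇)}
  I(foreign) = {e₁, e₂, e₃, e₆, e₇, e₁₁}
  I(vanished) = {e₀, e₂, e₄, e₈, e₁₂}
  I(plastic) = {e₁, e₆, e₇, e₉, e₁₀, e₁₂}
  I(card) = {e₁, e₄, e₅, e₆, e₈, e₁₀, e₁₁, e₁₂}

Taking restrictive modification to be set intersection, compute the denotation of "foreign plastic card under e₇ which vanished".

⟦under e₇⟧ = {x : ⟨x, e₇⟩ ∈ ⟦under⟧} = {e₀, e₁, e₂, e₆, e₈, e₉, e₁₀, e₁₁, e₁₂}
⟦which vanished⟧ = ⟦vanished⟧ = {e₀, e₂, e₄, e₈, e₁₂}
⟦card⟧ = {e₁, e₄, e₅, e₆, e₈, e₁₀, e₁₁, e₁₂}
… ∩ ⟦under e₇⟧ = {e₁, e₄, e₅, e₆, e₈, e₁₀, e₁₁, e₁₂} ∩ {e₀, e₁, e₂, e₆, e₈, e₉, e₁₀, e₁₁, e₁₂} = {e₁, e₆, e₈, e₁₀, e₁₁, e₁₂}
… ∩ ⟦which vanished⟧ = {e₁, e₆, e₈, e₁₀, e₁₁, e₁₂} ∩ {e₀, e₂, e₄, e₈, e₁₂} = {e₈, e₁₂}
… ∩ ⟦foreign⟧ = {e₈, e₁₂} ∩ {e₁, e₂, e₃, e₆, e₇, e₁₁} = ∅
… ∩ ⟦plastic⟧ = ∅ ∩ {e₁, e₆, e₇, e₉, e₁₀, e₁₂} = ∅
So ⟦foreign plastic card under e₇ which vanished⟧ = {}.

{}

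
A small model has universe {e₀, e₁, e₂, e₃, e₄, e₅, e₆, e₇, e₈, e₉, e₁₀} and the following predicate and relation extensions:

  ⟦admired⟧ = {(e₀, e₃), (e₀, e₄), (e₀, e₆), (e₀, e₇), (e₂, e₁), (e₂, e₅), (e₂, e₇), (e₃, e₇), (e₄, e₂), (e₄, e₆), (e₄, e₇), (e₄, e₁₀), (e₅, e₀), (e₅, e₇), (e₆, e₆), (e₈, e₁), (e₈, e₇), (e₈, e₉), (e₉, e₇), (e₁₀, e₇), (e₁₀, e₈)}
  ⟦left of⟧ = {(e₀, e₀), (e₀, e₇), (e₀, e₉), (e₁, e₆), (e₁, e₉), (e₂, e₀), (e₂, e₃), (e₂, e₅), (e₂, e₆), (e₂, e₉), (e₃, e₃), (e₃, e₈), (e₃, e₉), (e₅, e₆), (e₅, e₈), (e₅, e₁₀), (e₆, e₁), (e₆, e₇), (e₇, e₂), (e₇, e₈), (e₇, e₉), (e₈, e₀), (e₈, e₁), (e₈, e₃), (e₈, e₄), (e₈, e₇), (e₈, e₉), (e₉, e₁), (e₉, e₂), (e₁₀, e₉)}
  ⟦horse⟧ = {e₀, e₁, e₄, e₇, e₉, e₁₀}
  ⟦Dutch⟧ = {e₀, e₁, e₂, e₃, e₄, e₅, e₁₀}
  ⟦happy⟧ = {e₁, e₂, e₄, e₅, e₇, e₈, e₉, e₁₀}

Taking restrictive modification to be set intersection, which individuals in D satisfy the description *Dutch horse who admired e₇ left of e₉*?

⟦who admired e₇⟧ = {x : ⟨x, e₇⟩ ∈ ⟦admired⟧} = {e₀, e₂, e₃, e₄, e₅, e₈, e₉, e₁₀}
⟦left of e₉⟧ = {x : ⟨x, e₉⟩ ∈ ⟦left of⟧} = {e₀, e₁, e₂, e₃, e₇, e₈, e₁₀}
⟦horse⟧ = {e₀, e₁, e₄, e₇, e₉, e₁₀}
… ∩ ⟦who admired e₇⟧ = {e₀, e₁, e₄, e₇, e₉, e₁₀} ∩ {e₀, e₂, e₃, e₄, e₅, e₈, e₉, e₁₀} = {e₀, e₄, e₉, e₁₀}
… ∩ ⟦left of e₉⟧ = {e₀, e₄, e₉, e₁₀} ∩ {e₀, e₁, e₂, e₃, e₇, e₈, e₁₀} = {e₀, e₁₀}
… ∩ ⟦Dutch⟧ = {e₀, e₁₀} ∩ {e₀, e₁, e₂, e₃, e₄, e₅, e₁₀} = {e₀, e₁₀}
So ⟦Dutch horse who admired e₇ left of e₉⟧ = {e₀, e₁₀}.

{e₀, e₁₀}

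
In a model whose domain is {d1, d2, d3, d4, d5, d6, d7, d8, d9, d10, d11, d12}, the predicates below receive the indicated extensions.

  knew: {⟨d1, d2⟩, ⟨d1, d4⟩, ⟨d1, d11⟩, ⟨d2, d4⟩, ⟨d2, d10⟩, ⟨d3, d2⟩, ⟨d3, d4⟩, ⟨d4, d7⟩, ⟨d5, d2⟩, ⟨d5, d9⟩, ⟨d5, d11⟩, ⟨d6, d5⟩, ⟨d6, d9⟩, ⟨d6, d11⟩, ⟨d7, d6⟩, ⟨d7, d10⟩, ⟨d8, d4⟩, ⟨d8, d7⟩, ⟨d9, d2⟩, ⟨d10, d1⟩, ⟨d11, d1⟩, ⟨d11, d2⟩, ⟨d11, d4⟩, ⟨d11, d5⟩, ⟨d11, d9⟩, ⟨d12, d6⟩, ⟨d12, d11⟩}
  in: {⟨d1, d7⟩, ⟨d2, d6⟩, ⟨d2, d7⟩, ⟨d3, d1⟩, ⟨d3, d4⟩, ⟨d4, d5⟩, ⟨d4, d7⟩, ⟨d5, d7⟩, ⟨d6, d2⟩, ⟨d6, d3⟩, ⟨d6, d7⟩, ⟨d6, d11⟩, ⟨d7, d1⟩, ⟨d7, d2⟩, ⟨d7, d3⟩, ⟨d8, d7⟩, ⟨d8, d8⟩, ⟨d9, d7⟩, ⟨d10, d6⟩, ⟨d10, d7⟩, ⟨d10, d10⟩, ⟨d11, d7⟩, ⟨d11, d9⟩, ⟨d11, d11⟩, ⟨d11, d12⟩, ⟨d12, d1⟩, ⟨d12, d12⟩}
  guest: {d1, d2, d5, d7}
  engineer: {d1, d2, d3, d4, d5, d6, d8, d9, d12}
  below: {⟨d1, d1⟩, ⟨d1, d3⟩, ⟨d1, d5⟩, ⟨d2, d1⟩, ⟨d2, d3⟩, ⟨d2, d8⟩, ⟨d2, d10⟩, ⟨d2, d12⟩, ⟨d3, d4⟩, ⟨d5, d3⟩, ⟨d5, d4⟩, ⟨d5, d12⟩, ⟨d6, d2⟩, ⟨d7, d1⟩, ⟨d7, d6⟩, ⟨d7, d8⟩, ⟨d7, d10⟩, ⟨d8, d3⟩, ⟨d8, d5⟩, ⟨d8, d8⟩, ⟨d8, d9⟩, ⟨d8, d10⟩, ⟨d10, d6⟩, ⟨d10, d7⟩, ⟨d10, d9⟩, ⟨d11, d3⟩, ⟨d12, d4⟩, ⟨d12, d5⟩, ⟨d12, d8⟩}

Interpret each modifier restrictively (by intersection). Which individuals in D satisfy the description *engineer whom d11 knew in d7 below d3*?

{d1, d2, d5}

⟦whom d11 knew⟧ = {x : ⟨d11, x⟩ ∈ ⟦knew⟧} = {d1, d2, d4, d5, d9}
⟦in d7⟧ = {x : ⟨x, d7⟩ ∈ ⟦in⟧} = {d1, d2, d4, d5, d6, d8, d9, d10, d11}
⟦below d3⟧ = {x : ⟨x, d3⟩ ∈ ⟦below⟧} = {d1, d2, d5, d8, d11}
⟦engineer⟧ = {d1, d2, d3, d4, d5, d6, d8, d9, d12}
… ∩ ⟦whom d11 knew⟧ = {d1, d2, d3, d4, d5, d6, d8, d9, d12} ∩ {d1, d2, d4, d5, d9} = {d1, d2, d4, d5, d9}
… ∩ ⟦in d7⟧ = {d1, d2, d4, d5, d9} ∩ {d1, d2, d4, d5, d6, d8, d9, d10, d11} = {d1, d2, d4, d5, d9}
… ∩ ⟦below d3⟧ = {d1, d2, d4, d5, d9} ∩ {d1, d2, d5, d8, d11} = {d1, d2, d5}
So ⟦engineer whom d11 knew in d7 below d3⟧ = {d1, d2, d5}.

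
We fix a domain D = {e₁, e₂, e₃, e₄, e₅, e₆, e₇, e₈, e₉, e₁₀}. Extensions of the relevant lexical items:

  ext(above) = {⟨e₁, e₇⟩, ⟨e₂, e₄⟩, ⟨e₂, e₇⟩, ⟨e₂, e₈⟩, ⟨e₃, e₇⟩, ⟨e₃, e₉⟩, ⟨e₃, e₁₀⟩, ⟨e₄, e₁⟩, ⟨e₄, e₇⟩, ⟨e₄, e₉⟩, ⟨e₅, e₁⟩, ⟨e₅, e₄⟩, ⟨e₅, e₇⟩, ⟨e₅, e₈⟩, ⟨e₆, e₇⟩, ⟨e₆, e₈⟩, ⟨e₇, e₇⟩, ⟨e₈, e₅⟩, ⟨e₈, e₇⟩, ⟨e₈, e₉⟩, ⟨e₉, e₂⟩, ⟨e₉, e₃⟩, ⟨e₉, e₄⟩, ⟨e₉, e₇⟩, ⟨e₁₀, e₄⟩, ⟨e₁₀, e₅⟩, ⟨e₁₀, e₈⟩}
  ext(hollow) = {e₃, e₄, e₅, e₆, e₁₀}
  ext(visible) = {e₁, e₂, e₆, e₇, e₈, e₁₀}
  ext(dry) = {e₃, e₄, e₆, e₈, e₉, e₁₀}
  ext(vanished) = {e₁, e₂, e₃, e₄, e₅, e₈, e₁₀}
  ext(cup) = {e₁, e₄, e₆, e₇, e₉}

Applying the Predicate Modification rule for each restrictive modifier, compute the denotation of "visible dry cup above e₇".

⟦above e₇⟧ = {x : ⟨x, e₇⟩ ∈ ⟦above⟧} = {e₁, e₂, e₃, e₄, e₅, e₆, e₇, e₈, e₉}
⟦cup⟧ = {e₁, e₄, e₆, e₇, e₉}
… ∩ ⟦above e₇⟧ = {e₁, e₄, e₆, e₇, e₉} ∩ {e₁, e₂, e₃, e₄, e₅, e₆, e₇, e₈, e₉} = {e₁, e₄, e₆, e₇, e₉}
… ∩ ⟦visible⟧ = {e₁, e₄, e₆, e₇, e₉} ∩ {e₁, e₂, e₆, e₇, e₈, e₁₀} = {e₁, e₆, e₇}
… ∩ ⟦dry⟧ = {e₁, e₆, e₇} ∩ {e₃, e₄, e₆, e₈, e₉, e₁₀} = {e₆}
So ⟦visible dry cup above e₇⟧ = {e₆}.

{e₆}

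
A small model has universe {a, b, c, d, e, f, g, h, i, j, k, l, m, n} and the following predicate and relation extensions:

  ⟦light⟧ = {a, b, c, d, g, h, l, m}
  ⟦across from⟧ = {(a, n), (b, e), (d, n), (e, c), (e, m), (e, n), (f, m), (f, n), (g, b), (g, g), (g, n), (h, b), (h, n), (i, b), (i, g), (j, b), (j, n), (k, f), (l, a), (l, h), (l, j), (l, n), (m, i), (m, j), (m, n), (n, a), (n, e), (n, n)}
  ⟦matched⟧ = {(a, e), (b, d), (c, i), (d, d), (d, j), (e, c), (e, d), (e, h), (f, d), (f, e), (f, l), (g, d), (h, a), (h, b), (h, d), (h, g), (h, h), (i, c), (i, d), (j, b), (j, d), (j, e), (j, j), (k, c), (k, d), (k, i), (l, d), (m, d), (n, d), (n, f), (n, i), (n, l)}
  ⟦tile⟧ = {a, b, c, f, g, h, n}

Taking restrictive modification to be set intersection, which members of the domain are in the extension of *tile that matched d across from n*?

{f, g, h, n}

⟦that matched d⟧ = {x : ⟨x, d⟩ ∈ ⟦matched⟧} = {b, d, e, f, g, h, i, j, k, l, m, n}
⟦across from n⟧ = {x : ⟨x, n⟩ ∈ ⟦across from⟧} = {a, d, e, f, g, h, j, l, m, n}
⟦tile⟧ = {a, b, c, f, g, h, n}
… ∩ ⟦that matched d⟧ = {a, b, c, f, g, h, n} ∩ {b, d, e, f, g, h, i, j, k, l, m, n} = {b, f, g, h, n}
… ∩ ⟦across from n⟧ = {b, f, g, h, n} ∩ {a, d, e, f, g, h, j, l, m, n} = {f, g, h, n}
So ⟦tile that matched d across from n⟧ = {f, g, h, n}.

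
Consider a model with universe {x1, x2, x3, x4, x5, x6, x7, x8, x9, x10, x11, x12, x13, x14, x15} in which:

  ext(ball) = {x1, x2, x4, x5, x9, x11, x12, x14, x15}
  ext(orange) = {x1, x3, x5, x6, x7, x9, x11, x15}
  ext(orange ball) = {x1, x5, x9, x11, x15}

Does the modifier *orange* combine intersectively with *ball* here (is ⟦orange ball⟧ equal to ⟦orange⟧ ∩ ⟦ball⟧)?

⟦orange⟧ ∩ ⟦ball⟧ = {x1, x3, x5, x6, x7, x9, x11, x15} ∩ {x1, x2, x4, x5, x9, x11, x12, x14, x15} = {x1, x5, x9, x11, x15}
Observed ⟦orange ball⟧ = {x1, x5, x9, x11, x15}.
These coincide, so the modifier is intersective here.

yes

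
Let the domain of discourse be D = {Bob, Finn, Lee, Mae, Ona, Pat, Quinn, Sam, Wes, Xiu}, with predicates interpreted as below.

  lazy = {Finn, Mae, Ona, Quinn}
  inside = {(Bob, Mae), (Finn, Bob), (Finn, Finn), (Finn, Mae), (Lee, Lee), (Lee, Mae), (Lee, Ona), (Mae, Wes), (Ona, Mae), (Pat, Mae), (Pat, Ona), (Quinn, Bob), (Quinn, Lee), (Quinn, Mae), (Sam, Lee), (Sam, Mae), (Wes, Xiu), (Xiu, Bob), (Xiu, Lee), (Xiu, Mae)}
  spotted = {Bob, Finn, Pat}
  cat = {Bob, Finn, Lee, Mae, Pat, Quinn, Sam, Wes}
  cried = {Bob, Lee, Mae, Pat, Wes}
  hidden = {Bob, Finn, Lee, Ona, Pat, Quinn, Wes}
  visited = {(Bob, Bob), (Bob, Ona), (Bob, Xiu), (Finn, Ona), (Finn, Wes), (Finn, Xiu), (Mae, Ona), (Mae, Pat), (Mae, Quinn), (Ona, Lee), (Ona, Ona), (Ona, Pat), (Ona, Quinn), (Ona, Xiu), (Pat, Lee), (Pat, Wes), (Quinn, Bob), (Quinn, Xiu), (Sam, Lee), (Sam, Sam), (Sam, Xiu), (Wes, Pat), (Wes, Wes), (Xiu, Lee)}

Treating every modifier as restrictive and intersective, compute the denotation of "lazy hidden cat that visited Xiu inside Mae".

⟦that visited Xiu⟧ = {x : ⟨x, Xiu⟩ ∈ ⟦visited⟧} = {Bob, Finn, Ona, Quinn, Sam}
⟦inside Mae⟧ = {x : ⟨x, Mae⟩ ∈ ⟦inside⟧} = {Bob, Finn, Lee, Ona, Pat, Quinn, Sam, Xiu}
⟦cat⟧ = {Bob, Finn, Lee, Mae, Pat, Quinn, Sam, Wes}
… ∩ ⟦that visited Xiu⟧ = {Bob, Finn, Lee, Mae, Pat, Quinn, Sam, Wes} ∩ {Bob, Finn, Ona, Quinn, Sam} = {Bob, Finn, Quinn, Sam}
… ∩ ⟦inside Mae⟧ = {Bob, Finn, Quinn, Sam} ∩ {Bob, Finn, Lee, Ona, Pat, Quinn, Sam, Xiu} = {Bob, Finn, Quinn, Sam}
… ∩ ⟦lazy⟧ = {Bob, Finn, Quinn, Sam} ∩ {Finn, Mae, Ona, Quinn} = {Finn, Quinn}
… ∩ ⟦hidden⟧ = {Finn, Quinn} ∩ {Bob, Finn, Lee, Ona, Pat, Quinn, Wes} = {Finn, Quinn}
So ⟦lazy hidden cat that visited Xiu inside Mae⟧ = {Finn, Quinn}.

{Finn, Quinn}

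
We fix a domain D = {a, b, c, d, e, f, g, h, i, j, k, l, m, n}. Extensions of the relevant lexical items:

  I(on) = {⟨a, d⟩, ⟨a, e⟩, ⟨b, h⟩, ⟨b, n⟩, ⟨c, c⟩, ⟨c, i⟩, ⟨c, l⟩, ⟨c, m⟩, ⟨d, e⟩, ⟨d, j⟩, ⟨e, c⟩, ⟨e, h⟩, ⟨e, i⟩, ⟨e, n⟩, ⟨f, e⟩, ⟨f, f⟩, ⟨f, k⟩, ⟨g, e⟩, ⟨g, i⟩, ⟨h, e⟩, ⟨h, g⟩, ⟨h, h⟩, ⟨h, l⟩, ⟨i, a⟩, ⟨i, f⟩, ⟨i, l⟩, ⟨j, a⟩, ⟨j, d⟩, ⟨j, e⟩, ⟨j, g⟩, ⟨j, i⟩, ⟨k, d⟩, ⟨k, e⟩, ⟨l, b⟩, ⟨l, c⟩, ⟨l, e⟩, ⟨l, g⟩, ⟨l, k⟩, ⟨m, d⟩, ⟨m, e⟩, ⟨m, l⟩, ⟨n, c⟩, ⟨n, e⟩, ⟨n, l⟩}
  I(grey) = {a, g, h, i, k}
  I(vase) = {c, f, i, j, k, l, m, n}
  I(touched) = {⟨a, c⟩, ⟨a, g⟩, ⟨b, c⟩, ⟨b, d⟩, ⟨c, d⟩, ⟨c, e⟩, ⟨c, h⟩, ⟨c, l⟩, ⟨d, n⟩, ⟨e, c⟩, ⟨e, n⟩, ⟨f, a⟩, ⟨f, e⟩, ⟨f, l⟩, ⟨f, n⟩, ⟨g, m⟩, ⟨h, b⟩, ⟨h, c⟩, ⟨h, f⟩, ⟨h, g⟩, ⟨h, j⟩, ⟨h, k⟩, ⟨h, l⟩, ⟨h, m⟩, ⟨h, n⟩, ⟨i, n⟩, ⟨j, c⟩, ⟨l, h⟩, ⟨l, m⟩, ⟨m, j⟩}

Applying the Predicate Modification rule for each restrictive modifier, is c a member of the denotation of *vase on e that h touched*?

⟦on e⟧ = {x : ⟨x, e⟩ ∈ ⟦on⟧} = {a, d, f, g, h, j, k, l, m, n}
⟦that h touched⟧ = {x : ⟨h, x⟩ ∈ ⟦touched⟧} = {b, c, f, g, j, k, l, m, n}
⟦vase⟧ = {c, f, i, j, k, l, m, n}
… ∩ ⟦on e⟧ = {c, f, i, j, k, l, m, n} ∩ {a, d, f, g, h, j, k, l, m, n} = {f, j, k, l, m, n}
… ∩ ⟦that h touched⟧ = {f, j, k, l, m, n} ∩ {b, c, f, g, j, k, l, m, n} = {f, j, k, l, m, n}
⟦vase on e that h touched⟧ = {f, j, k, l, m, n}; c ∉ this set.

no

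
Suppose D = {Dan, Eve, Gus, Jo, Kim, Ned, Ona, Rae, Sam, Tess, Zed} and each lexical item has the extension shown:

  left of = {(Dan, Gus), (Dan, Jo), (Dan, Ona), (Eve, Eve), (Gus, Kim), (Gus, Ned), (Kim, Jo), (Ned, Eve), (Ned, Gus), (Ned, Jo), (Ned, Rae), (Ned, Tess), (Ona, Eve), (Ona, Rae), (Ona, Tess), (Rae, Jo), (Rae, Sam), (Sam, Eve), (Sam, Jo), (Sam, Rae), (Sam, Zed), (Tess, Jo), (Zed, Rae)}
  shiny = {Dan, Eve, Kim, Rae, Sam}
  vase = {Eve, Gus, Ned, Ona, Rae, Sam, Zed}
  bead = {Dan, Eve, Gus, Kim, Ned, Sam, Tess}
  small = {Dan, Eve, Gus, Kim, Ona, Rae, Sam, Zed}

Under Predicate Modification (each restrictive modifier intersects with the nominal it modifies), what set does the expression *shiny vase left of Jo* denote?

{Rae, Sam}

⟦left of Jo⟧ = {x : ⟨x, Jo⟩ ∈ ⟦left of⟧} = {Dan, Kim, Ned, Rae, Sam, Tess}
⟦vase⟧ = {Eve, Gus, Ned, Ona, Rae, Sam, Zed}
… ∩ ⟦left of Jo⟧ = {Eve, Gus, Ned, Ona, Rae, Sam, Zed} ∩ {Dan, Kim, Ned, Rae, Sam, Tess} = {Ned, Rae, Sam}
… ∩ ⟦shiny⟧ = {Ned, Rae, Sam} ∩ {Dan, Eve, Kim, Rae, Sam} = {Rae, Sam}
So ⟦shiny vase left of Jo⟧ = {Rae, Sam}.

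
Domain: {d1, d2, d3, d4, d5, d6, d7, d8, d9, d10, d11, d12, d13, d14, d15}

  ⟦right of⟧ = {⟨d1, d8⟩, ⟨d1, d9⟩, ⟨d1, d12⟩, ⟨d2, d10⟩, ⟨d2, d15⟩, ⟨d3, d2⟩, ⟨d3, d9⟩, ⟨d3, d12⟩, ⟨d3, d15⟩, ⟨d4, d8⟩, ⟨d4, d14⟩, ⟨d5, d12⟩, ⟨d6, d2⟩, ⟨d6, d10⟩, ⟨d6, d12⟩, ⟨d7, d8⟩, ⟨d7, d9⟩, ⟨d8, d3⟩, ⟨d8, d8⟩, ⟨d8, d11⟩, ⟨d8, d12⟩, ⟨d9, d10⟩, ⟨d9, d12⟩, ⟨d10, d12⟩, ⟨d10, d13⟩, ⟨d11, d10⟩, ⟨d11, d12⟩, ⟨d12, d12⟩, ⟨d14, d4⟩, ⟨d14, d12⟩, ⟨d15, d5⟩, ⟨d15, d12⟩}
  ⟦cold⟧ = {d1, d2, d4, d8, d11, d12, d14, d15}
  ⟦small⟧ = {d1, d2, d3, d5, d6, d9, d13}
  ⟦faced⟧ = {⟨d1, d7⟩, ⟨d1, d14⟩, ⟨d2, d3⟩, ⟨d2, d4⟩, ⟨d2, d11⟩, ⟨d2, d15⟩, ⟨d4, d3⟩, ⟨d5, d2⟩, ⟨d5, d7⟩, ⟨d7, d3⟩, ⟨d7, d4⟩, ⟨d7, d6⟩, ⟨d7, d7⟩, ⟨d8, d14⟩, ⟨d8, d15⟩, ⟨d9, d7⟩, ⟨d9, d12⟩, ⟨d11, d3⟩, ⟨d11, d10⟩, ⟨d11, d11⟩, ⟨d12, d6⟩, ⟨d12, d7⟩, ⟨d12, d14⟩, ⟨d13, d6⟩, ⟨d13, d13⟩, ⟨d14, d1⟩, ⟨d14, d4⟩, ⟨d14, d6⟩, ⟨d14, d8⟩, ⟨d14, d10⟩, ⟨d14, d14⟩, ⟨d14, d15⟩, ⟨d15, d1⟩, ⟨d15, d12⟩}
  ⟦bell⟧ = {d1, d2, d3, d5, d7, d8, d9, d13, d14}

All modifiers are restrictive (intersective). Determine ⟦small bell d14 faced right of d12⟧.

⟦d14 faced⟧ = {x : ⟨d14, x⟩ ∈ ⟦faced⟧} = {d1, d4, d6, d8, d10, d14, d15}
⟦right of d12⟧ = {x : ⟨x, d12⟩ ∈ ⟦right of⟧} = {d1, d3, d5, d6, d8, d9, d10, d11, d12, d14, d15}
⟦bell⟧ = {d1, d2, d3, d5, d7, d8, d9, d13, d14}
… ∩ ⟦d14 faced⟧ = {d1, d2, d3, d5, d7, d8, d9, d13, d14} ∩ {d1, d4, d6, d8, d10, d14, d15} = {d1, d8, d14}
… ∩ ⟦right of d12⟧ = {d1, d8, d14} ∩ {d1, d3, d5, d6, d8, d9, d10, d11, d12, d14, d15} = {d1, d8, d14}
… ∩ ⟦small⟧ = {d1, d8, d14} ∩ {d1, d2, d3, d5, d6, d9, d13} = {d1}
So ⟦small bell d14 faced right of d12⟧ = {d1}.

{d1}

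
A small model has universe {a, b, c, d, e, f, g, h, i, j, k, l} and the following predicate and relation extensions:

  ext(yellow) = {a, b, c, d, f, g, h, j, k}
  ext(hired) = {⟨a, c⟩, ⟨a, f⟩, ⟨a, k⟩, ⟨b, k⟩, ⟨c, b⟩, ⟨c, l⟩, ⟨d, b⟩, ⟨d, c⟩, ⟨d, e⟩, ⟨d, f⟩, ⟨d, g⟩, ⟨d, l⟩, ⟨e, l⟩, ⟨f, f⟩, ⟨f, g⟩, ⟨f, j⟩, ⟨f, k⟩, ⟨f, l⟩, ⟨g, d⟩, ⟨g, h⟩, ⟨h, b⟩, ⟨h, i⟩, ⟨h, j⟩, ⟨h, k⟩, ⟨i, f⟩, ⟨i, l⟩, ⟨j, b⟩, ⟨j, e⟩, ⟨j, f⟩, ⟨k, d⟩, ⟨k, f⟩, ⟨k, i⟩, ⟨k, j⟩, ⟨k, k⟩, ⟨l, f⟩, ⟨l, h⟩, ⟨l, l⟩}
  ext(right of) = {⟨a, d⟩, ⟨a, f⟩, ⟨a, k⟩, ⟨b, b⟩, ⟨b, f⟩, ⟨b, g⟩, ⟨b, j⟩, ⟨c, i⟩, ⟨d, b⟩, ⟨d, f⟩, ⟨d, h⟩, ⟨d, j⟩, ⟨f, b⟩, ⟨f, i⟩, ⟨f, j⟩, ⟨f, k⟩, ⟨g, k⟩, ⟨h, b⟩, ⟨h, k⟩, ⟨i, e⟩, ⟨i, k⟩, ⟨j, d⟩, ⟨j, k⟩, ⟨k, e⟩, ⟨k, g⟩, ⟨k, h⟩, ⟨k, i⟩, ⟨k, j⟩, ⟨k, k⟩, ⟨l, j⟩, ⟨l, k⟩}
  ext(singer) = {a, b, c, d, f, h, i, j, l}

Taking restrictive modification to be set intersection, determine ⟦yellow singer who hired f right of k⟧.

{a, f, j}

⟦who hired f⟧ = {x : ⟨x, f⟩ ∈ ⟦hired⟧} = {a, d, f, i, j, k, l}
⟦right of k⟧ = {x : ⟨x, k⟩ ∈ ⟦right of⟧} = {a, f, g, h, i, j, k, l}
⟦singer⟧ = {a, b, c, d, f, h, i, j, l}
… ∩ ⟦who hired f⟧ = {a, b, c, d, f, h, i, j, l} ∩ {a, d, f, i, j, k, l} = {a, d, f, i, j, l}
… ∩ ⟦right of k⟧ = {a, d, f, i, j, l} ∩ {a, f, g, h, i, j, k, l} = {a, f, i, j, l}
… ∩ ⟦yellow⟧ = {a, f, i, j, l} ∩ {a, b, c, d, f, g, h, j, k} = {a, f, j}
So ⟦yellow singer who hired f right of k⟧ = {a, f, j}.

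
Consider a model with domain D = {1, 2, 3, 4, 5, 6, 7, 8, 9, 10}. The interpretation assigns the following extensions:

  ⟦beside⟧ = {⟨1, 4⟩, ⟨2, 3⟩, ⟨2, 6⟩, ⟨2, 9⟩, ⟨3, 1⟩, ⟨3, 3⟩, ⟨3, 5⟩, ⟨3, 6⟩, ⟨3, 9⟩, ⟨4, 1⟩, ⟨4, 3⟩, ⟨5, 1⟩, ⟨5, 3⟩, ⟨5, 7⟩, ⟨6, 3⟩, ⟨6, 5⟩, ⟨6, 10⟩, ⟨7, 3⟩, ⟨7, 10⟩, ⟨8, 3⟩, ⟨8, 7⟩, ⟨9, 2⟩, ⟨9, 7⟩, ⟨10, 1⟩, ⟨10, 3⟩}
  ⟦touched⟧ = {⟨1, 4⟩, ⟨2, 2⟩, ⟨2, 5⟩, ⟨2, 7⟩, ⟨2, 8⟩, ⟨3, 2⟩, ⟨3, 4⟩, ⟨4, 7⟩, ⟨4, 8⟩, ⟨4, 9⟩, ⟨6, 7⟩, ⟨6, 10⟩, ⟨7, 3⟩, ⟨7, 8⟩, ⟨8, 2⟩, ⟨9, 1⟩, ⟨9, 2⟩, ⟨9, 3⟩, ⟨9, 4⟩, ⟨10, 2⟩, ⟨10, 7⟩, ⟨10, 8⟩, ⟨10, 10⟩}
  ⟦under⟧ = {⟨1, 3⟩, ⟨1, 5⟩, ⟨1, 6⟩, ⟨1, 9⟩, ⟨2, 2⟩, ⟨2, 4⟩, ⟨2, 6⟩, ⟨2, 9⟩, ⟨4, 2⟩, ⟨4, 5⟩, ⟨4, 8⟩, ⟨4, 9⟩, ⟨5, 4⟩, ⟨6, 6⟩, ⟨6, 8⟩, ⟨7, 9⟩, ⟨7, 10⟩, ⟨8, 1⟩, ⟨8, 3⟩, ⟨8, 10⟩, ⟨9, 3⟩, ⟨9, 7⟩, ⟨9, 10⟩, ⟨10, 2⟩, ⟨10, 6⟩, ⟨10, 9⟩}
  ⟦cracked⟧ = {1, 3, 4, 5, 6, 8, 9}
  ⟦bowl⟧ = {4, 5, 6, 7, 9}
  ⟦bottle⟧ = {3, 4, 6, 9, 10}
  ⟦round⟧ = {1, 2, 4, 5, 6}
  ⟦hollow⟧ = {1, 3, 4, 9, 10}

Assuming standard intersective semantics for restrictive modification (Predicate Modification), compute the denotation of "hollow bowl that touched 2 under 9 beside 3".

{ }

⟦that touched 2⟧ = {x : ⟨x, 2⟩ ∈ ⟦touched⟧} = {2, 3, 8, 9, 10}
⟦under 9⟧ = {x : ⟨x, 9⟩ ∈ ⟦under⟧} = {1, 2, 4, 7, 10}
⟦beside 3⟧ = {x : ⟨x, 3⟩ ∈ ⟦beside⟧} = {2, 3, 4, 5, 6, 7, 8, 10}
⟦bowl⟧ = {4, 5, 6, 7, 9}
… ∩ ⟦that touched 2⟧ = {4, 5, 6, 7, 9} ∩ {2, 3, 8, 9, 10} = {9}
… ∩ ⟦under 9⟧ = {9} ∩ {1, 2, 4, 7, 10} = ∅
… ∩ ⟦beside 3⟧ = ∅ ∩ {2, 3, 4, 5, 6, 7, 8, 10} = ∅
… ∩ ⟦hollow⟧ = ∅ ∩ {1, 3, 4, 9, 10} = ∅
So ⟦hollow bowl that touched 2 under 9 beside 3⟧ = { }.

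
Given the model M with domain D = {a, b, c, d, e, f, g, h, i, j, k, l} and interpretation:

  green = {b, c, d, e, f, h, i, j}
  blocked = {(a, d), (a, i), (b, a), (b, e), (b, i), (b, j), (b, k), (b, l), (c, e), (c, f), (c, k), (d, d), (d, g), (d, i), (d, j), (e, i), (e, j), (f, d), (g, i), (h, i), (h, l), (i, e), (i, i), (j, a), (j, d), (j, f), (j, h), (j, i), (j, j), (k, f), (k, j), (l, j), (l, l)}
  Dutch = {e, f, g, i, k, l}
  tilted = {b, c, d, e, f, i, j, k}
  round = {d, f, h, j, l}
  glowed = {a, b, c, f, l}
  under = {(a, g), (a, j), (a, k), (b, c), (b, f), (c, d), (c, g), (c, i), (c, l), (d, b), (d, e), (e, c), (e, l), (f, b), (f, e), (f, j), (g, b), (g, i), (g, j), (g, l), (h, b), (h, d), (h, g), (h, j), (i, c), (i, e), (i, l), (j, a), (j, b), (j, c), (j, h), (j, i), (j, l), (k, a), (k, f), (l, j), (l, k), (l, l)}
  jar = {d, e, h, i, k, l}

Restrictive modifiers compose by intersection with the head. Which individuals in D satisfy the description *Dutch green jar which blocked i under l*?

{e, i}

⟦which blocked i⟧ = {x : ⟨x, i⟩ ∈ ⟦blocked⟧} = {a, b, d, e, g, h, i, j}
⟦under l⟧ = {x : ⟨x, l⟩ ∈ ⟦under⟧} = {c, e, g, i, j, l}
⟦jar⟧ = {d, e, h, i, k, l}
… ∩ ⟦which blocked i⟧ = {d, e, h, i, k, l} ∩ {a, b, d, e, g, h, i, j} = {d, e, h, i}
… ∩ ⟦under l⟧ = {d, e, h, i} ∩ {c, e, g, i, j, l} = {e, i}
… ∩ ⟦Dutch⟧ = {e, i} ∩ {e, f, g, i, k, l} = {e, i}
… ∩ ⟦green⟧ = {e, i} ∩ {b, c, d, e, f, h, i, j} = {e, i}
So ⟦Dutch green jar which blocked i under l⟧ = {e, i}.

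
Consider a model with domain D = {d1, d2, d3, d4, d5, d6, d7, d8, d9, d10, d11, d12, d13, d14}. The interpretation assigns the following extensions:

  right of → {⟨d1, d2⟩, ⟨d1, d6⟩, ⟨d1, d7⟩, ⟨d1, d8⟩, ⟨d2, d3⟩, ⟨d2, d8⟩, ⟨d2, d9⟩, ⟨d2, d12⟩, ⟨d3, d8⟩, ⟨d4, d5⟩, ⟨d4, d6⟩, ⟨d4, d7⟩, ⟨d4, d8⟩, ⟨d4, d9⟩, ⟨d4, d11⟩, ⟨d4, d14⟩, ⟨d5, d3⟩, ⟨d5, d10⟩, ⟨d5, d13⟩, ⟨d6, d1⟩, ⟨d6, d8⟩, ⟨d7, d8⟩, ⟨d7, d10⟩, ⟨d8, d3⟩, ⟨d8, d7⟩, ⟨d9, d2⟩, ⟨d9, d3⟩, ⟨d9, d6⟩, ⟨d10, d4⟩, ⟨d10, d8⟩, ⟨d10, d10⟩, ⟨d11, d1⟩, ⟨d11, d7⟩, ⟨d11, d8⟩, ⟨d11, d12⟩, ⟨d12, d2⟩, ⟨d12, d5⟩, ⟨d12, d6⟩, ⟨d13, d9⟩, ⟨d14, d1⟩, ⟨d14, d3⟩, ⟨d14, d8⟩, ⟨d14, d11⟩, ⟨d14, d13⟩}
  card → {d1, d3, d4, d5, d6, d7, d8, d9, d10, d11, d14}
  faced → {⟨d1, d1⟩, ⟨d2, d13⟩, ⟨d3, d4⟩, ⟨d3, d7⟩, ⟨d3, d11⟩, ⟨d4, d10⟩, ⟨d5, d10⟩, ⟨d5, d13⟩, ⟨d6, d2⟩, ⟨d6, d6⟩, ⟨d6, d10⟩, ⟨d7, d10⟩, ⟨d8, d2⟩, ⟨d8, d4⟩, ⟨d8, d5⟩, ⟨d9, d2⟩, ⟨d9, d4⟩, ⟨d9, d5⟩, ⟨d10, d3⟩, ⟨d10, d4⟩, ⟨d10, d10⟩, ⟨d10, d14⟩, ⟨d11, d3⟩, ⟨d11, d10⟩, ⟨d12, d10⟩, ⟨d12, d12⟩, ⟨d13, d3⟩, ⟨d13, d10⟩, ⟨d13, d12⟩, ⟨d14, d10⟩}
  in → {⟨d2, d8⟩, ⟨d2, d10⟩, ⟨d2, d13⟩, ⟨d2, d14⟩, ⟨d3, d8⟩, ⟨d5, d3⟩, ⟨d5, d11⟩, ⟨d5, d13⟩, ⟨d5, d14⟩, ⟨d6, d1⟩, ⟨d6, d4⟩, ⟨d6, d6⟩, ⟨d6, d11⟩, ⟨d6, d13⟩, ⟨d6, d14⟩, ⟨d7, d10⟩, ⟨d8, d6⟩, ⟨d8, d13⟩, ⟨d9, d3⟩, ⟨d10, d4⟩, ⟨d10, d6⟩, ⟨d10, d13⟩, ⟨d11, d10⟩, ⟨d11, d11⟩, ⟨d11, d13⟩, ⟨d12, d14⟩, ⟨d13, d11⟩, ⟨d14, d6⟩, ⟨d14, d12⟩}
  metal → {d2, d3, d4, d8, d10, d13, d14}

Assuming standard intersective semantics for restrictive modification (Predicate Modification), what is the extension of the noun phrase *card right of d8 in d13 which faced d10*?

{d6, d10, d11}

⟦right of d8⟧ = {x : ⟨x, d8⟩ ∈ ⟦right of⟧} = {d1, d2, d3, d4, d6, d7, d10, d11, d14}
⟦in d13⟧ = {x : ⟨x, d13⟩ ∈ ⟦in⟧} = {d2, d5, d6, d8, d10, d11}
⟦which faced d10⟧ = {x : ⟨x, d10⟩ ∈ ⟦faced⟧} = {d4, d5, d6, d7, d10, d11, d12, d13, d14}
⟦card⟧ = {d1, d3, d4, d5, d6, d7, d8, d9, d10, d11, d14}
… ∩ ⟦right of d8⟧ = {d1, d3, d4, d5, d6, d7, d8, d9, d10, d11, d14} ∩ {d1, d2, d3, d4, d6, d7, d10, d11, d14} = {d1, d3, d4, d6, d7, d10, d11, d14}
… ∩ ⟦in d13⟧ = {d1, d3, d4, d6, d7, d10, d11, d14} ∩ {d2, d5, d6, d8, d10, d11} = {d6, d10, d11}
… ∩ ⟦which faced d10⟧ = {d6, d10, d11} ∩ {d4, d5, d6, d7, d10, d11, d12, d13, d14} = {d6, d10, d11}
So ⟦card right of d8 in d13 which faced d10⟧ = {d6, d10, d11}.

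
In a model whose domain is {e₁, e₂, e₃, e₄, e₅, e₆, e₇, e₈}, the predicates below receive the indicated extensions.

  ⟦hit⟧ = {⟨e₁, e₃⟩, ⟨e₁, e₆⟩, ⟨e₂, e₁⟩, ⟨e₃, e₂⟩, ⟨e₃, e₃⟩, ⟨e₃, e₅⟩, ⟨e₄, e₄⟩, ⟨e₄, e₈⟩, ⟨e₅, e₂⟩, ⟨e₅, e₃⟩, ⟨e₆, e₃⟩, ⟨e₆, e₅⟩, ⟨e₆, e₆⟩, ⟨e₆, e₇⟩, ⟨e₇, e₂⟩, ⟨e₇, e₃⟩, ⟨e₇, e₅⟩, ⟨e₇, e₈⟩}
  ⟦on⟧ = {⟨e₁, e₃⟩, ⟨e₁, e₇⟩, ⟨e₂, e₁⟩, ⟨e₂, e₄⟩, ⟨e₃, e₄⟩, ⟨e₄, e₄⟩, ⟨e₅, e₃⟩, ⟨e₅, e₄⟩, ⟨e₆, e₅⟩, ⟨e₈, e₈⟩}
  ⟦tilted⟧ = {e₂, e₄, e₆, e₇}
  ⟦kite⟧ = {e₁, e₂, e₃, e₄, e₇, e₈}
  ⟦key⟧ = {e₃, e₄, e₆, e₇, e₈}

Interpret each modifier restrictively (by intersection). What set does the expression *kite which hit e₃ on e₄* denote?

{e₃}

⟦which hit e₃⟧ = {x : ⟨x, e₃⟩ ∈ ⟦hit⟧} = {e₁, e₃, e₅, e₆, e₇}
⟦on e₄⟧ = {x : ⟨x, e₄⟩ ∈ ⟦on⟧} = {e₂, e₃, e₄, e₅}
⟦kite⟧ = {e₁, e₂, e₃, e₄, e₇, e₈}
… ∩ ⟦which hit e₃⟧ = {e₁, e₂, e₃, e₄, e₇, e₈} ∩ {e₁, e₃, e₅, e₆, e₇} = {e₁, e₃, e₇}
… ∩ ⟦on e₄⟧ = {e₁, e₃, e₇} ∩ {e₂, e₃, e₄, e₅} = {e₃}
So ⟦kite which hit e₃ on e₄⟧ = {e₃}.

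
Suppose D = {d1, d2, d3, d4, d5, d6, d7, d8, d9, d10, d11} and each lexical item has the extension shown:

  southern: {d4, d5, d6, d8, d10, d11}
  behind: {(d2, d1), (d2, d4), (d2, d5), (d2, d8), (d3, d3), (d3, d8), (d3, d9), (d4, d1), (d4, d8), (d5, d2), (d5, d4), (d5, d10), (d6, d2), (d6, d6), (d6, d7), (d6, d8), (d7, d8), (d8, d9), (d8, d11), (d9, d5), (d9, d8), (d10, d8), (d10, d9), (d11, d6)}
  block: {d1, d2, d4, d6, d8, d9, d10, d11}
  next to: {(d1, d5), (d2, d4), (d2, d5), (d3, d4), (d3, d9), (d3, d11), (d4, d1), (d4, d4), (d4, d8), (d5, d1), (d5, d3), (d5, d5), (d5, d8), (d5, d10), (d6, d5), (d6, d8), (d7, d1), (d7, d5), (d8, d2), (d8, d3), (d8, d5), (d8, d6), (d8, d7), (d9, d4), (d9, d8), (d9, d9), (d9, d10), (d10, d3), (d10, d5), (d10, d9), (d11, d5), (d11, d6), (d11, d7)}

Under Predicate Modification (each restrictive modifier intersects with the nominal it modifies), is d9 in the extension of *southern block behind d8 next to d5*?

no

⟦behind d8⟧ = {x : ⟨x, d8⟩ ∈ ⟦behind⟧} = {d2, d3, d4, d6, d7, d9, d10}
⟦next to d5⟧ = {x : ⟨x, d5⟩ ∈ ⟦next to⟧} = {d1, d2, d5, d6, d7, d8, d10, d11}
⟦block⟧ = {d1, d2, d4, d6, d8, d9, d10, d11}
… ∩ ⟦behind d8⟧ = {d1, d2, d4, d6, d8, d9, d10, d11} ∩ {d2, d3, d4, d6, d7, d9, d10} = {d2, d4, d6, d9, d10}
… ∩ ⟦next to d5⟧ = {d2, d4, d6, d9, d10} ∩ {d1, d2, d5, d6, d7, d8, d10, d11} = {d2, d6, d10}
… ∩ ⟦southern⟧ = {d2, d6, d10} ∩ {d4, d5, d6, d8, d10, d11} = {d6, d10}
⟦southern block behind d8 next to d5⟧ = {d6, d10}; d9 ∉ this set.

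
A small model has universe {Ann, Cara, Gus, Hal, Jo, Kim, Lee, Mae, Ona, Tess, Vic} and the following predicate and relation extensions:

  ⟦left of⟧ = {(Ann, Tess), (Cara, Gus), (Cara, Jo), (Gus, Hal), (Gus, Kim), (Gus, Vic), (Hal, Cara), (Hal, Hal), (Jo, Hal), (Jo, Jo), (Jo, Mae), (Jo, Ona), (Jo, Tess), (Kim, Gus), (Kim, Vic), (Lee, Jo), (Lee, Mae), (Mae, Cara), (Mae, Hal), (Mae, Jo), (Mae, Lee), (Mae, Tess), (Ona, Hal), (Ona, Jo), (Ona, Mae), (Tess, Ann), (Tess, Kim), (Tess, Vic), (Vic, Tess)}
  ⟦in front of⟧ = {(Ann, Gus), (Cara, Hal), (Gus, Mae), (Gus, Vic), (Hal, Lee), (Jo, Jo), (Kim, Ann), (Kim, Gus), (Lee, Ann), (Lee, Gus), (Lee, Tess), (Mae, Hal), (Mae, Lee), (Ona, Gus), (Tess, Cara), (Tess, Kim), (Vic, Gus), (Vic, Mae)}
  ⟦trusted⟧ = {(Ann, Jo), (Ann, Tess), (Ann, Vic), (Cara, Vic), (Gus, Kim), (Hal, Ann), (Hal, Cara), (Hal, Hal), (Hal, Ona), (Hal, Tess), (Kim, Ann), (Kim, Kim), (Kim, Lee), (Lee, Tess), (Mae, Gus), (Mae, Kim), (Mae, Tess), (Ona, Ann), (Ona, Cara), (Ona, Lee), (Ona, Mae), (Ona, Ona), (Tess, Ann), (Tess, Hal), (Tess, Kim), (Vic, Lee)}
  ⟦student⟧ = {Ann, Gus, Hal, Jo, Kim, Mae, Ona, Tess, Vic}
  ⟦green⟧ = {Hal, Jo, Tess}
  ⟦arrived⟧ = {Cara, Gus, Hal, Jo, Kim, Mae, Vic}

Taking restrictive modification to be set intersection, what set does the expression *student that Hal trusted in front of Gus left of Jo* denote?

{Ona}

⟦that Hal trusted⟧ = {x : ⟨Hal, x⟩ ∈ ⟦trusted⟧} = {Ann, Cara, Hal, Ona, Tess}
⟦in front of Gus⟧ = {x : ⟨x, Gus⟩ ∈ ⟦in front of⟧} = {Ann, Kim, Lee, Ona, Vic}
⟦left of Jo⟧ = {x : ⟨x, Jo⟩ ∈ ⟦left of⟧} = {Cara, Jo, Lee, Mae, Ona}
⟦student⟧ = {Ann, Gus, Hal, Jo, Kim, Mae, Ona, Tess, Vic}
… ∩ ⟦that Hal trusted⟧ = {Ann, Gus, Hal, Jo, Kim, Mae, Ona, Tess, Vic} ∩ {Ann, Cara, Hal, Ona, Tess} = {Ann, Hal, Ona, Tess}
… ∩ ⟦in front of Gus⟧ = {Ann, Hal, Ona, Tess} ∩ {Ann, Kim, Lee, Ona, Vic} = {Ann, Ona}
… ∩ ⟦left of Jo⟧ = {Ann, Ona} ∩ {Cara, Jo, Lee, Mae, Ona} = {Ona}
So ⟦student that Hal trusted in front of Gus left of Jo⟧ = {Ona}.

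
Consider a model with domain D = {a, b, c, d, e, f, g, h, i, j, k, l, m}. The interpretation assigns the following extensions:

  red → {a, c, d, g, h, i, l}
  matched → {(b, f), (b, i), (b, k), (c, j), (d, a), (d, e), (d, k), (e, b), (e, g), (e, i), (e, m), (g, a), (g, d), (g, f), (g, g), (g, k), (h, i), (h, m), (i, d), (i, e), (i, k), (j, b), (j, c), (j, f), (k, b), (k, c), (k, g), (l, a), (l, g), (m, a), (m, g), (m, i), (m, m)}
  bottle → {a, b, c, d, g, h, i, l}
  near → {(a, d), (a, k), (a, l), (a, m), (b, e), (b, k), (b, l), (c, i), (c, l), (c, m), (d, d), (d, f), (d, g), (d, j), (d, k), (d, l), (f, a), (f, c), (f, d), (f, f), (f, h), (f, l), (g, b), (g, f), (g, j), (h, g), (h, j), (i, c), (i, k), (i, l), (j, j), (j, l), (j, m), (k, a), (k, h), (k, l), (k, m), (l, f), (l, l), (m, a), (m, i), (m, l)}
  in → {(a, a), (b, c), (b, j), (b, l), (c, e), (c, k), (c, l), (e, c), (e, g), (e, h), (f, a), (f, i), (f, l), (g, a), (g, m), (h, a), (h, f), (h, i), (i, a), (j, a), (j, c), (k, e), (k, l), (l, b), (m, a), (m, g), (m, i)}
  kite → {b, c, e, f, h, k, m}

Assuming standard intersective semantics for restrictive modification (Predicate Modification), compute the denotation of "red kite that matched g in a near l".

{ }

⟦that matched g⟧ = {x : ⟨x, g⟩ ∈ ⟦matched⟧} = {e, g, k, l, m}
⟦in a⟧ = {x : ⟨x, a⟩ ∈ ⟦in⟧} = {a, f, g, h, i, j, m}
⟦near l⟧ = {x : ⟨x, l⟩ ∈ ⟦near⟧} = {a, b, c, d, f, i, j, k, l, m}
⟦kite⟧ = {b, c, e, f, h, k, m}
… ∩ ⟦that matched g⟧ = {b, c, e, f, h, k, m} ∩ {e, g, k, l, m} = {e, k, m}
… ∩ ⟦in a⟧ = {e, k, m} ∩ {a, f, g, h, i, j, m} = {m}
… ∩ ⟦near l⟧ = {m} ∩ {a, b, c, d, f, i, j, k, l, m} = {m}
… ∩ ⟦red⟧ = {m} ∩ {a, c, d, g, h, i, l} = ∅
So ⟦red kite that matched g in a near l⟧ = { }.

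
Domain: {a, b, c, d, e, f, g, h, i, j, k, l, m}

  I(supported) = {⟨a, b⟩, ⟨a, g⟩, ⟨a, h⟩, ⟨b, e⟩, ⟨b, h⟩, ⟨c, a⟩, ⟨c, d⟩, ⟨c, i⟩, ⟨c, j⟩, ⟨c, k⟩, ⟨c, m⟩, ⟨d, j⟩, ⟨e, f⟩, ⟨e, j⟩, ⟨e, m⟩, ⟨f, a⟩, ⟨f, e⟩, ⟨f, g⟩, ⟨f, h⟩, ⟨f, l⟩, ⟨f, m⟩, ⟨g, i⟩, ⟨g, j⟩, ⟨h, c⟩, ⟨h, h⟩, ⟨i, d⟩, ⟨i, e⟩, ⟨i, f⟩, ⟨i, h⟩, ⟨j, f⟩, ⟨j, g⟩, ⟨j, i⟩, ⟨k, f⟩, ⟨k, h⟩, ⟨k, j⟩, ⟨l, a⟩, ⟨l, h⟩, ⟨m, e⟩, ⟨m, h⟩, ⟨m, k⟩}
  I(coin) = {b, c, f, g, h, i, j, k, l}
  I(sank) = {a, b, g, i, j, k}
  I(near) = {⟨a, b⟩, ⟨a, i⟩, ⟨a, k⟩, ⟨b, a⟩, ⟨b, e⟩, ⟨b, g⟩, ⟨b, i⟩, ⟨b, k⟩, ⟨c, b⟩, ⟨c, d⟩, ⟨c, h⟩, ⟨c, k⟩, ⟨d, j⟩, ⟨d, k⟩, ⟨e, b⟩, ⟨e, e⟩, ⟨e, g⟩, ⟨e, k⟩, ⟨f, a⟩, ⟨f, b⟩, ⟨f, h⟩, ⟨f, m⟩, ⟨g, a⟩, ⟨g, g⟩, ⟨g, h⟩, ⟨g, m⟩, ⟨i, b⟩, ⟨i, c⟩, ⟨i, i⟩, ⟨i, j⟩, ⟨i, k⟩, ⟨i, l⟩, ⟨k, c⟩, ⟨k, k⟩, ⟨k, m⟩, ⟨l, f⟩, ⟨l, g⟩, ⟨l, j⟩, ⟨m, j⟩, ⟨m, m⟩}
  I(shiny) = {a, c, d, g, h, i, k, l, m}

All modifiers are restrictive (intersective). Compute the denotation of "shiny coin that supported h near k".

{i, k}

⟦that supported h⟧ = {x : ⟨x, h⟩ ∈ ⟦supported⟧} = {a, b, f, h, i, k, l, m}
⟦near k⟧ = {x : ⟨x, k⟩ ∈ ⟦near⟧} = {a, b, c, d, e, i, k}
⟦coin⟧ = {b, c, f, g, h, i, j, k, l}
… ∩ ⟦that supported h⟧ = {b, c, f, g, h, i, j, k, l} ∩ {a, b, f, h, i, k, l, m} = {b, f, h, i, k, l}
… ∩ ⟦near k⟧ = {b, f, h, i, k, l} ∩ {a, b, c, d, e, i, k} = {b, i, k}
… ∩ ⟦shiny⟧ = {b, i, k} ∩ {a, c, d, g, h, i, k, l, m} = {i, k}
So ⟦shiny coin that supported h near k⟧ = {i, k}.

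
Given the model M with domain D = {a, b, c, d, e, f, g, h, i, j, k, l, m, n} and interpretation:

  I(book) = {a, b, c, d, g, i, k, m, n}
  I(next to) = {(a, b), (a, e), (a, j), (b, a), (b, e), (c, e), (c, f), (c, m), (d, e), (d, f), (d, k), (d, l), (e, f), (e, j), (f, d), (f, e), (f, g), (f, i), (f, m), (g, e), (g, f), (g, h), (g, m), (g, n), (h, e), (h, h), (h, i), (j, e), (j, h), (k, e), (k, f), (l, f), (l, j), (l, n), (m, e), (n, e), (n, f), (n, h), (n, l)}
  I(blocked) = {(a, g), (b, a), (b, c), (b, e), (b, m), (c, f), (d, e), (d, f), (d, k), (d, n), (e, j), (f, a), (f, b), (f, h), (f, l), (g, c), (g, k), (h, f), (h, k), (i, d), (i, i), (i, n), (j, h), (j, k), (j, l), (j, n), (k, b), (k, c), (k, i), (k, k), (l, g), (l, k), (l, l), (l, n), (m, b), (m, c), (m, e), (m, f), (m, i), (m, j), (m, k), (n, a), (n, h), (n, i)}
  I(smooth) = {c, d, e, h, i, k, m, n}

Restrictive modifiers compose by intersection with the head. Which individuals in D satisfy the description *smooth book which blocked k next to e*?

⟦which blocked k⟧ = {x : ⟨x, k⟩ ∈ ⟦blocked⟧} = {d, g, h, j, k, l, m}
⟦next to e⟧ = {x : ⟨x, e⟩ ∈ ⟦next to⟧} = {a, b, c, d, f, g, h, j, k, m, n}
⟦book⟧ = {a, b, c, d, g, i, k, m, n}
… ∩ ⟦which blocked k⟧ = {a, b, c, d, g, i, k, m, n} ∩ {d, g, h, j, k, l, m} = {d, g, k, m}
… ∩ ⟦next to e⟧ = {d, g, k, m} ∩ {a, b, c, d, f, g, h, j, k, m, n} = {d, g, k, m}
… ∩ ⟦smooth⟧ = {d, g, k, m} ∩ {c, d, e, h, i, k, m, n} = {d, k, m}
So ⟦smooth book which blocked k next to e⟧ = {d, k, m}.

{d, k, m}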